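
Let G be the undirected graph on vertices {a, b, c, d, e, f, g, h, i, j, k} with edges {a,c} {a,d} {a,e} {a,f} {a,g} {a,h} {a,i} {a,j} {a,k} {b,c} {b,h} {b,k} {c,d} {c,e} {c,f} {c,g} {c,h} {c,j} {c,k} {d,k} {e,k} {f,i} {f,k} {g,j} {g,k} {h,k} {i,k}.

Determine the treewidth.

A width-3 tree decomposition is:
Bags: B1 = {a, c, e, k}  B2 = {a, c, h, k}  B3 = {a, c, f, k}  B4 = {a, c, g, k}  B5 = {a, f, i, k}  B6 = {a, c, d, k}  B7 = {a, c, g, j}  B8 = {b, c, h, k}
Tree: B1–B2, B2–B3, B1–B4, B3–B5, B1–B6, B4–B7, B2–B8
The largest bag has 4 vertices, giving width 3; this decomposition certifies tw(G) ≤ 3. On the other hand G contains the 4-clique {a, c, g, j}. A clique must lie in a single bag of any decomposition, so no decomposition can have width below 3. Combining the bounds, tw(G) = 3.

3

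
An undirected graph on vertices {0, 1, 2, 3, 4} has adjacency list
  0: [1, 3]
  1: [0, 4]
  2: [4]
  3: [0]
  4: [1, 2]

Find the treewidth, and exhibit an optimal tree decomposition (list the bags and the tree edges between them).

The largest bag has 2 vertices, giving width 1; this decomposition certifies tw(G) ≤ 1. Any graph with an edge has treewidth ≥ 1, and G has the edge 3–0. Therefore the treewidth is 1.

Treewidth 1.
Bags: B1 = {0, 3}  B2 = {0, 1}  B3 = {1, 4}  B4 = {2, 4}
Tree: B1–B2, B2–B3, B3–B4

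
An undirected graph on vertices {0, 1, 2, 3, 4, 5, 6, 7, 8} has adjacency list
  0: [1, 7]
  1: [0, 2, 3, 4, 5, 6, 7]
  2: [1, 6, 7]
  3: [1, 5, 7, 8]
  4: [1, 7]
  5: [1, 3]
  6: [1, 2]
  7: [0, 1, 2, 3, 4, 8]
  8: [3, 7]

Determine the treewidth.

2

A width-2 tree decomposition is:
Bags: B1 = {1, 3, 7}  B2 = {1, 3, 5}  B3 = {0, 1, 7}  B4 = {1, 2, 7}  B5 = {3, 7, 8}  B6 = {1, 2, 6}  B7 = {1, 4, 7}
Tree: B1–B2, B1–B3, B3–B4, B1–B5, B4–B6, B4–B7
The largest bag has 3 vertices, giving width 2; this decomposition certifies tw(G) ≤ 2. On the other hand G contains the 3-clique {3, 7, 8}. A clique must lie in a single bag of any decomposition, so no decomposition can have width below 2. The upper and lower bounds meet at 2, so that is the treewidth.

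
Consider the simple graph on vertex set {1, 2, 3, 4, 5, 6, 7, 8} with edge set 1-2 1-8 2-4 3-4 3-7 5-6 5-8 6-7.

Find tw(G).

2

A width-2 tree decomposition is:
Bags: B1 = {2, 3, 4}  B2 = {2, 3, 7}  B3 = {2, 6, 7}  B4 = {2, 5, 6}  B5 = {2, 5, 8}  B6 = {1, 2, 8}
Tree: B1–B2, B2–B3, B3–B4, B4–B5, B5–B6
Every bag has size at most 3, so the width is 3 − 1 = 2 and tw(G) ≤ 2. Since 2–4–3–7–6–5–8–1–2 is a cycle in G, G is not acyclic. Forests are exactly the graphs of treewidth ≤ 1, so tw(G) ≥ 2. Hence tw(G) = 2 exactly.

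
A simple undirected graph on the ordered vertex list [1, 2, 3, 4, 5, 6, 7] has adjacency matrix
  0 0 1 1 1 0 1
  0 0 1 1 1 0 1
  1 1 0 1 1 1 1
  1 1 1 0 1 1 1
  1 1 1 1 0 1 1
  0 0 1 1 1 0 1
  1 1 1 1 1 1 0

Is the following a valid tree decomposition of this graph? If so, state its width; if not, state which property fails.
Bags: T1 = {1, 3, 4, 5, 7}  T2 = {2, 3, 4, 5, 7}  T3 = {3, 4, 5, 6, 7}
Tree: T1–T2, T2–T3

Every vertex of G appears in some bag (union = {1, 2, 3, 4, 5, 6, 7}); every edge is covered by a bag; and for each vertex v the set of bags containing v is connected in the bag tree. The decomposition is therefore valid. The largest bag has 5 vertices, so the width is 4.

Yes; width 4.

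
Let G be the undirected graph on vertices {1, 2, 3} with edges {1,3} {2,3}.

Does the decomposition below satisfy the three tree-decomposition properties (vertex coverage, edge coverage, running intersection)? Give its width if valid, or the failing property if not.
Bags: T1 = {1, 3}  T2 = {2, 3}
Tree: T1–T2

Every vertex of G appears in some bag (union = {1, 2, 3}); every edge is covered by a bag; and for each vertex v the set of bags containing v is connected in the bag tree. The decomposition is therefore valid. The largest bag has 2 vertices, so the width is 1.

Yes; width 1.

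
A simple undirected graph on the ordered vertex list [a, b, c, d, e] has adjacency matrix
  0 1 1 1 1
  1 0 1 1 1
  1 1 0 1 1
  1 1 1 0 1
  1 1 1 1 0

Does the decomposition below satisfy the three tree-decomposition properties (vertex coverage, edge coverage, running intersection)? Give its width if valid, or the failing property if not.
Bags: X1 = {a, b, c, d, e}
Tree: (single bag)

Yes; width 4.

Checking the three conditions: (i) the bags cover all of {a, b, c, d, e}; (ii) for each edge, some bag contains both endpoints; (iii) the bags containing any fixed vertex form a subtree. All hold, so the decomposition is valid with width 5 − 1 = 4.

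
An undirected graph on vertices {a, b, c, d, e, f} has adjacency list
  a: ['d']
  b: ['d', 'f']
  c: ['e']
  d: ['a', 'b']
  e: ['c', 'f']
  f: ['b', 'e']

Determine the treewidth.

1

A width-1 tree decomposition is:
Bags: B1 = {a, d}  B2 = {b, d}  B3 = {b, f}  B4 = {e, f}  B5 = {c, e}
Tree: B1–B2, B2–B3, B3–B4, B4–B5
The largest bag has 2 vertices, giving width 1; this decomposition certifies tw(G) ≤ 1. G has an edge, so its treewidth is at least 1. Hence tw(G) = 1 exactly.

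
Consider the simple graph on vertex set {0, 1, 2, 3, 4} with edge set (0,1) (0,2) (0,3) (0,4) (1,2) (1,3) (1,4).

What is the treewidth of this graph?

2

A width-2 tree decomposition is:
Bags: B1 = {0, 1, 3}  B2 = {0, 1, 2}  B3 = {0, 1, 4}
Tree: B1–B2, B2–B3
Every bag has size at most 3, so the width is 3 − 1 = 2 and tw(G) ≤ 2. For the lower bound, the 3 vertices {0, 1, 2} are pairwise adjacent, and any tree decomposition puts a clique entirely inside one bag — forcing width ≥ 2. Combining the bounds, tw(G) = 2.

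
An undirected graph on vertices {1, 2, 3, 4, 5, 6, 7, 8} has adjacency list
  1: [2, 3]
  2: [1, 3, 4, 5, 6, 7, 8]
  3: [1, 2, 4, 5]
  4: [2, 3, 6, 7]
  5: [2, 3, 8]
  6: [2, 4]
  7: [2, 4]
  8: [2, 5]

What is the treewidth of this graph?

2

A width-2 tree decomposition is:
Bags: B1 = {2, 3, 4}  B2 = {2, 3, 5}  B3 = {2, 4, 7}  B4 = {1, 2, 3}  B5 = {2, 5, 8}  B6 = {2, 4, 6}
Tree: B1–B2, B1–B3, B2–B4, B2–B5, B1–B6
Every bag has size at most 3, so the width is 3 − 1 = 2 and tw(G) ≤ 2. On the other hand G contains the 3-clique {2, 5, 8}. A clique must lie in a single bag of any decomposition, so no decomposition can have width below 2. Combining the bounds, tw(G) = 2.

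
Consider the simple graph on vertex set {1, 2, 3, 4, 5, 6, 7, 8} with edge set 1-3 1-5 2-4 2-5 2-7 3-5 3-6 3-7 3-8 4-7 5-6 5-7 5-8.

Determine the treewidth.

2

A width-2 tree decomposition is:
Bags: B1 = {1, 3, 5}  B2 = {3, 5, 7}  B3 = {3, 5, 6}  B4 = {3, 5, 8}  B5 = {2, 5, 7}  B6 = {2, 4, 7}
Tree: B1–B2, B1–B3, B3–B4, B2–B5, B5–B6
The largest bag has 3 vertices, giving width 2; this decomposition certifies tw(G) ≤ 2. Conversely, {2, 4, 7} is a clique of size 3, and the vertices of any clique must share a bag in every tree decomposition; so some bag has ≥ 3 vertices and tw(G) ≥ 2. Hence tw(G) = 2 exactly.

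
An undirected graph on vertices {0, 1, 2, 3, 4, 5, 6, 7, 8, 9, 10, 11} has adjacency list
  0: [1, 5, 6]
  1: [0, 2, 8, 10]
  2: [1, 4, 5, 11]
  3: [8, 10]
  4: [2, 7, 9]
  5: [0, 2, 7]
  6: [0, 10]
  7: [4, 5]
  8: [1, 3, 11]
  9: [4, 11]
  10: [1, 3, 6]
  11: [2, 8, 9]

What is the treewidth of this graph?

A width-3 tree decomposition is:
Bags: B1 = {0, 3, 6, 10}  B2 = {0, 1, 3, 10}  B3 = {0, 1, 3, 8}  B4 = {0, 1, 5, 8}  B5 = {1, 2, 5, 8}  B6 = {2, 5, 8, 11}  B7 = {2, 5, 7, 11}  B8 = {2, 4, 7, 11}  B9 = {4, 7, 9, 11}
Tree: B1–B2, B2–B3, B3–B4, B4–B5, B5–B6, B6–B7, B7–B8, B8–B9
The largest bag has 4 vertices, giving width 3; this decomposition certifies tw(G) ≤ 3. For the lower bound: the 4 vertex sets {3,6,10}, {0}, {1}, {2,5,8,11} are disjoint, each induces a connected subgraph, and every pair is joined by at least one edge of G. Contracting each set to a single vertex therefore yields K_{4} as a minor, and since treewidth is minor-monotone, tw(G) ≥ tw(K_{4}) = 3. Combining the bounds, tw(G) = 3.

3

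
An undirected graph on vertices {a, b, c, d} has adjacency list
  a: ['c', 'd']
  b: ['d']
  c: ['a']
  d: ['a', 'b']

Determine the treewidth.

1

A width-1 tree decomposition is:
Bags: B1 = {a, c}  B2 = {a, d}  B3 = {b, d}
Tree: B1–B2, B2–B3
Every bag has size at most 2, so the width is 2 − 1 = 1 and tw(G) ≤ 1. Any graph with an edge has treewidth ≥ 1, and G has the edge c–a. Combining the bounds, tw(G) = 1.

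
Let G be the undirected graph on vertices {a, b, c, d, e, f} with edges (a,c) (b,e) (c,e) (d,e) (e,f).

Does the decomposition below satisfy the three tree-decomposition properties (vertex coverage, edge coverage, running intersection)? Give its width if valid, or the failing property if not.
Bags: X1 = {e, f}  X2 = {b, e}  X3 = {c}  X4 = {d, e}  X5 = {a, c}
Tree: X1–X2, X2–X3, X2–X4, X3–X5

A tree decomposition must satisfy three properties: every vertex lies in some bag; for every edge, both endpoints lie together in some bag; and for every vertex, the bags containing it form a connected subtree. Here edge (e,c) lies in no bag, so the decomposition is invalid.

No — edge (e,c) lies in no bag.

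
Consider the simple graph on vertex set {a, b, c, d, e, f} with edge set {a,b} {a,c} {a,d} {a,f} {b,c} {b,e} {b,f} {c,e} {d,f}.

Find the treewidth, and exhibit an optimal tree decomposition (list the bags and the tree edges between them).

Each bag holds 3 vertices, so the decomposition has width 2, which upper-bounds the treewidth. For the lower bound, the 3 vertices {b, c, e} are pairwise adjacent, and any tree decomposition puts a clique entirely inside one bag — forcing width ≥ 2. Combining the bounds, tw(G) = 2.

Treewidth 2.
Bags: B1 = {a, d, f}  B2 = {a, b, f}  B3 = {a, b, c}  B4 = {b, c, e}
Tree: B1–B2, B2–B3, B3–B4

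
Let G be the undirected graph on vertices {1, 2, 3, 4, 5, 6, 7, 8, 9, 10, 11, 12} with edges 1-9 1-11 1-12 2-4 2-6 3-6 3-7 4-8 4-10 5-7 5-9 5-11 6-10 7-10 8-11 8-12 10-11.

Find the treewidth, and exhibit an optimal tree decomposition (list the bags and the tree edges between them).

Treewidth 3.
One such decomposition:
Bags: B1 = {2, 3, 6, 7}  B2 = {2, 6, 7, 10}  B3 = {2, 4, 7, 10}  B4 = {4, 5, 7, 10}  B5 = {4, 5, 10, 11}  B6 = {4, 5, 8, 11}  B7 = {5, 8, 9, 11}  B8 = {1, 8, 9, 11}  B9 = {1, 8, 9, 12}
Tree: B1–B2, B2–B3, B3–B4, B4–B5, B5–B6, B6–B7, B7–B8, B8–B9

Every bag has size at most 4, so the width is 4 − 1 = 3 and tw(G) ≤ 3. For the lower bound: the 4 vertex sets {2,3,6}, {7}, {10}, {4,5,8,11} are disjoint, each induces a connected subgraph, and every pair is joined by at least one edge of G. Contracting each set to a single vertex therefore yields K_{4} as a minor, and since treewidth is minor-monotone, tw(G) ≥ tw(K_{4}) = 3. Combining the bounds, tw(G) = 3.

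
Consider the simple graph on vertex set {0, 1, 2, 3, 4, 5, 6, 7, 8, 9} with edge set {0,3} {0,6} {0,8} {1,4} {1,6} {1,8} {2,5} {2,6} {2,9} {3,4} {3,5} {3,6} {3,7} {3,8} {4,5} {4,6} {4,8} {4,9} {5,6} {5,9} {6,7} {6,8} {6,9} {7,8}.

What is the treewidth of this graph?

3

A width-3 tree decomposition is:
Bags: B1 = {0, 3, 6, 8}  B2 = {3, 4, 6, 8}  B3 = {3, 4, 5, 6}  B4 = {4, 5, 6, 9}  B5 = {1, 4, 6, 8}  B6 = {3, 6, 7, 8}  B7 = {2, 5, 6, 9}
Tree: B1–B2, B2–B3, B3–B4, B2–B5, B2–B6, B4–B7
The largest bag has 4 vertices, giving width 3; this decomposition certifies tw(G) ≤ 3. Conversely, {1, 4, 6, 8} is a clique of size 4, and the vertices of any clique must share a bag in every tree decomposition; so some bag has ≥ 4 vertices and tw(G) ≥ 3. The upper and lower bounds meet at 3, so that is the treewidth.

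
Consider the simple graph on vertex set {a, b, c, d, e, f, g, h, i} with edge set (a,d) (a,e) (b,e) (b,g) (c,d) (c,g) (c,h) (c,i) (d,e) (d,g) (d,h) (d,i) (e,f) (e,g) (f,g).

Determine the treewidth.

A width-2 tree decomposition is:
Bags: B1 = {b, e, g}  B2 = {d, e, g}  B3 = {c, d, g}  B4 = {c, d, h}  B5 = {e, f, g}  B6 = {c, d, i}  B7 = {a, d, e}
Tree: B1–B2, B2–B3, B3–B4, B1–B5, B4–B6, B2–B7
Each bag holds 3 vertices, so the decomposition has width 2, which upper-bounds the treewidth. For the lower bound, the 3 vertices {d, e, g} are pairwise adjacent, and any tree decomposition puts a clique entirely inside one bag — forcing width ≥ 2. Hence tw(G) = 2 exactly.

2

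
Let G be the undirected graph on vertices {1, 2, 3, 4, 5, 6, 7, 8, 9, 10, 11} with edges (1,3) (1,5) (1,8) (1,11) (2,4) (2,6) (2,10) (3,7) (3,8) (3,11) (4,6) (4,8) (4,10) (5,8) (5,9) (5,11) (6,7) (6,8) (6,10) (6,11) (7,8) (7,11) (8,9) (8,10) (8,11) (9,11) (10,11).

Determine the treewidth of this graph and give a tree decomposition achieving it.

Treewidth 3.
Bags: B1 = {3, 7, 8, 11}  B2 = {6, 7, 8, 11}  B3 = {6, 8, 10, 11}  B4 = {1, 3, 8, 11}  B5 = {4, 6, 8, 10}  B6 = {2, 4, 6, 10}  B7 = {1, 5, 8, 11}  B8 = {5, 8, 9, 11}
Tree: B1–B2, B2–B3, B1–B4, B3–B5, B5–B6, B4–B7, B7–B8

Each bag holds 4 vertices, so the decomposition has width 3, which upper-bounds the treewidth. On the other hand G contains the 4-clique {1, 3, 8, 11}. A clique must lie in a single bag of any decomposition, so no decomposition can have width below 3. Combining the bounds, tw(G) = 3.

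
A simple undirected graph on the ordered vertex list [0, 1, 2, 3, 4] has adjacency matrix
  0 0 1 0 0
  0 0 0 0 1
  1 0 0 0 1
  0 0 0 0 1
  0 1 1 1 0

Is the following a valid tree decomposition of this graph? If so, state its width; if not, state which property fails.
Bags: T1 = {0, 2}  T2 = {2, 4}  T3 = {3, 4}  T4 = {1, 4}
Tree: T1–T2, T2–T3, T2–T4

Yes; width 1.

Every vertex of G appears in some bag (union = {0, 1, 2, 3, 4}); every edge is covered by a bag; and for each vertex v the set of bags containing v is connected in the bag tree. The decomposition is therefore valid. The largest bag has 2 vertices, so the width is 1.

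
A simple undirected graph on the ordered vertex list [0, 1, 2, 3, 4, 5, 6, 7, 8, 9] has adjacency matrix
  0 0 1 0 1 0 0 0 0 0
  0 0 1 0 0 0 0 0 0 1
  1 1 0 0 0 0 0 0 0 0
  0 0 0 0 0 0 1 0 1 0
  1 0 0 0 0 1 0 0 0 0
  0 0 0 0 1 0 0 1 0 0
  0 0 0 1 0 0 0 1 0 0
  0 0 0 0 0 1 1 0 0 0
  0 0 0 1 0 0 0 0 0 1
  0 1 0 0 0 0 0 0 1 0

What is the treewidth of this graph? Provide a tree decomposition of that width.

Treewidth 2.
One optimal decomposition is:
Bags: B1 = {1, 2, 9}  B2 = {2, 8, 9}  B3 = {2, 3, 8}  B4 = {2, 3, 6}  B5 = {2, 6, 7}  B6 = {2, 5, 7}  B7 = {2, 4, 5}  B8 = {0, 2, 4}
Tree: B1–B2, B2–B3, B3–B4, B4–B5, B5–B6, B6–B7, B7–B8

Every bag has size at most 3, so the width is 3 − 1 = 2 and tw(G) ≤ 2. The edges 2–1–9–8–3–6–7–5–4–0–2 form a cycle, so G is not a tree and its treewidth is at least 2. Hence tw(G) = 2 exactly.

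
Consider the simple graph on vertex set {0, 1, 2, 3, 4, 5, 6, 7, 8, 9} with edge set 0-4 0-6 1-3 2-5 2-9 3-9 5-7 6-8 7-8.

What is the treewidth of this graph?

1

A width-1 tree decomposition is:
Bags: B1 = {0, 4}  B2 = {0, 6}  B3 = {6, 8}  B4 = {7, 8}  B5 = {5, 7}  B6 = {2, 5}  B7 = {2, 9}  B8 = {3, 9}  B9 = {1, 3}
Tree: B1–B2, B2–B3, B3–B4, B4–B5, B5–B6, B6–B7, B7–B8, B8–B9
Each bag holds 2 vertices, so the decomposition has width 1, which upper-bounds the treewidth. G has an edge, so its treewidth is at least 1. The upper and lower bounds meet at 1, so that is the treewidth.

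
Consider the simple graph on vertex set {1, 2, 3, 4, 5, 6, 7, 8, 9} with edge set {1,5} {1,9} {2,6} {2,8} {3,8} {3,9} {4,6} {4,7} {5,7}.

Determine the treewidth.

2

A width-2 tree decomposition is:
Bags: B1 = {4, 6, 7}  B2 = {5, 6, 7}  B3 = {1, 5, 6}  B4 = {1, 6, 9}  B5 = {3, 6, 9}  B6 = {3, 6, 8}  B7 = {2, 6, 8}
Tree: B1–B2, B2–B3, B3–B4, B4–B5, B5–B6, B6–B7
Each bag holds 3 vertices, so the decomposition has width 2, which upper-bounds the treewidth. The edges 6–4–7–5–1–9–3–8–2–6 form a cycle, so G is not a tree and its treewidth is at least 2. Hence tw(G) = 2 exactly.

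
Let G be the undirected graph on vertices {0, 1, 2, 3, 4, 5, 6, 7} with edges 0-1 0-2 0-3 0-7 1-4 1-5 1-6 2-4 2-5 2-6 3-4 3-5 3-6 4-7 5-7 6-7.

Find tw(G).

A width-4 tree decomposition is:
Bags: B1 = {0, 1, 2, 3, 7}  B2 = {1, 2, 3, 4, 7}  B3 = {1, 2, 3, 6, 7}  B4 = {1, 2, 3, 5, 7}
Tree: B1–B2, B2–B3, B3–B4
Every bag has size at most 5, so the width is 5 − 1 = 4 and tw(G) ≤ 4. For the lower bound: the 5 vertex sets {0,2}, {3,4}, {1,6}, {7}, {5} are disjoint, each induces a connected subgraph, and every pair is joined by at least one edge of G. Contracting each set to a single vertex therefore yields K_{5} as a minor, and since treewidth is minor-monotone, tw(G) ≥ tw(K_{5}) = 4. Combining the bounds, tw(G) = 4.

4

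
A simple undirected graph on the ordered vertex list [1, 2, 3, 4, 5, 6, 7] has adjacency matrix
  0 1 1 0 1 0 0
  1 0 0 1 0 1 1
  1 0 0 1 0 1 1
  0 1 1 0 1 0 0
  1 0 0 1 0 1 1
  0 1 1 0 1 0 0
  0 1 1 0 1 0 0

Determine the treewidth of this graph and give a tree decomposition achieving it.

Treewidth 3.
One optimal decomposition is:
Bags: B1 = {2, 3, 5, 7}  B2 = {2, 3, 4, 5}  B3 = {2, 3, 5, 6}  B4 = {1, 2, 3, 5}
Tree: B1–B2, B2–B3, B3–B4

The largest bag has 4 vertices, giving width 3; this decomposition certifies tw(G) ≤ 3. For the lower bound: the 4 vertex sets {5,7}, {3,4}, {2}, {6} are disjoint, each induces a connected subgraph, and every pair is joined by at least one edge of G. Contracting each set to a single vertex therefore yields K_{4} as a minor, and since treewidth is minor-monotone, tw(G) ≥ tw(K_{4}) = 3. Combining the bounds, tw(G) = 3.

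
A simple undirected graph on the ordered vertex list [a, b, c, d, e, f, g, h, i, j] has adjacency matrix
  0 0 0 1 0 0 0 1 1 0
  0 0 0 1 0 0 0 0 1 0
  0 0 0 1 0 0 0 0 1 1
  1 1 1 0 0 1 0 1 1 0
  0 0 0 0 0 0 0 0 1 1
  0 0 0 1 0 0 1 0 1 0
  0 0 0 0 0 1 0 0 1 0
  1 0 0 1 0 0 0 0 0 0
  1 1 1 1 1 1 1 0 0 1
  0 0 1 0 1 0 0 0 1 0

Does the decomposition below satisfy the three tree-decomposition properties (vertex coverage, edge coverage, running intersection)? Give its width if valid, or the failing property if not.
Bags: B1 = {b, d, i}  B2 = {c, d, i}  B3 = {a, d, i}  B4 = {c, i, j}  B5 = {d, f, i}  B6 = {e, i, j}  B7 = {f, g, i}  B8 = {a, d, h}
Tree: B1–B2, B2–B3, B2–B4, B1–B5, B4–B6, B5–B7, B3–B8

Vertex coverage: the bags together contain {a, b, c, d, e, f, g, h, i, j}, the full vertex set. Edge coverage: each edge of G has both endpoints in at least one bag. Running intersection: for every vertex, the bags containing it form a connected subtree. All three properties hold, so this is a valid tree decomposition of width max|bag| − 1 = 2, and hence tw(G) ≤ 2.

Yes; width 2.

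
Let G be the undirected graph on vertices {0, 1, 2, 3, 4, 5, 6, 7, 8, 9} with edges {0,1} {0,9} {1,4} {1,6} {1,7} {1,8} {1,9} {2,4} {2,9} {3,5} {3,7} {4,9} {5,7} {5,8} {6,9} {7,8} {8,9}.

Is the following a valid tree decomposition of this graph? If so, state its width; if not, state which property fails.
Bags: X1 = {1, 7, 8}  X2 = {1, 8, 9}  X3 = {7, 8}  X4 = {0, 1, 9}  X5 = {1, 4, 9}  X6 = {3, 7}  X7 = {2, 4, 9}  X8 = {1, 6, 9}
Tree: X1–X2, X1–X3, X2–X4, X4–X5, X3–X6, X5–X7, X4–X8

No — vertex 5 appears in no bag.

A tree decomposition must satisfy three properties: every vertex lies in some bag; for every edge, both endpoints lie together in some bag; and for every vertex, the bags containing it form a connected subtree. Here vertex 5 appears in no bag, so the decomposition is invalid.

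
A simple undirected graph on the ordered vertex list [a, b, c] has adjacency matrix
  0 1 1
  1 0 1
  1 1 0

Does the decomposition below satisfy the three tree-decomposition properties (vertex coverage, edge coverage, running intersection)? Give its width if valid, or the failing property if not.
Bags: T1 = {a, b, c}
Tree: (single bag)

Yes; width 2.

Every vertex of G appears in some bag (union = {a, b, c}); every edge is covered by a bag; and for each vertex v the set of bags containing v is connected in the bag tree. The decomposition is therefore valid. The largest bag has 3 vertices, so the width is 2.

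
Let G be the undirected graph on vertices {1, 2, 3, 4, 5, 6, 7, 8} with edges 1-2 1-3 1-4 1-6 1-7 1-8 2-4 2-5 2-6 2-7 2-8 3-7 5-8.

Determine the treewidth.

2

A width-2 tree decomposition is:
Bags: B1 = {1, 2, 6}  B2 = {1, 2, 4}  B3 = {1, 2, 8}  B4 = {1, 2, 7}  B5 = {1, 3, 7}  B6 = {2, 5, 8}
Tree: B1–B2, B2–B3, B2–B4, B4–B5, B3–B6
Every bag has size at most 3, so the width is 3 − 1 = 2 and tw(G) ≤ 2. For the lower bound, the 3 vertices {1, 2, 8} are pairwise adjacent, and any tree decomposition puts a clique entirely inside one bag — forcing width ≥ 2. Combining the bounds, tw(G) = 2.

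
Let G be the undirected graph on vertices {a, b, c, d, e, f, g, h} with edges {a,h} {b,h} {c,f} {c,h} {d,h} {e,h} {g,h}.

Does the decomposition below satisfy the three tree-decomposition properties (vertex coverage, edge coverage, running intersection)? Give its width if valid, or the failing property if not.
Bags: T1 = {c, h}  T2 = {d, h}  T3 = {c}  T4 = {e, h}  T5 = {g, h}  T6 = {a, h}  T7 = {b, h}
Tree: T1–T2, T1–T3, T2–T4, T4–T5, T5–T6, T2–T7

A tree decomposition must satisfy three properties: every vertex lies in some bag; for every edge, both endpoints lie together in some bag; and for every vertex, the bags containing it form a connected subtree. Here vertex f appears in no bag, so the decomposition is invalid.

No — vertex f appears in no bag.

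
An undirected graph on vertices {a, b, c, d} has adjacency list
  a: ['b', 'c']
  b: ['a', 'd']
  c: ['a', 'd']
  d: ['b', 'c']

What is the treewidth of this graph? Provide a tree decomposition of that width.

The largest bag has 3 vertices, giving width 2; this decomposition certifies tw(G) ≤ 2. For the lower bound, G contains the cycle d–b–a–c–d, so G is not a forest; only forests have treewidth ≤ 1, hence tw(G) ≥ 2. Therefore the treewidth is 2.

Treewidth 2.
Bags: B1 = {a, b, d}  B2 = {a, c, d}
Tree: B1–B2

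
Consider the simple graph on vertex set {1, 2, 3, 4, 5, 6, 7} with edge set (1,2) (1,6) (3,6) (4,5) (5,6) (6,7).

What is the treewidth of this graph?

A width-1 tree decomposition is:
Bags: B1 = {3, 6}  B2 = {1, 6}  B3 = {5, 6}  B4 = {6, 7}  B5 = {4, 5}  B6 = {1, 2}
Tree: B1–B2, B1–B3, B2–B4, B3–B5, B2–B6
The largest bag has 2 vertices, giving width 1; this decomposition certifies tw(G) ≤ 1. Since G has at least one edge (e.g. 3–6), it is not an edgeless graph, so tw(G) ≥ 1. Therefore the treewidth is 1.

1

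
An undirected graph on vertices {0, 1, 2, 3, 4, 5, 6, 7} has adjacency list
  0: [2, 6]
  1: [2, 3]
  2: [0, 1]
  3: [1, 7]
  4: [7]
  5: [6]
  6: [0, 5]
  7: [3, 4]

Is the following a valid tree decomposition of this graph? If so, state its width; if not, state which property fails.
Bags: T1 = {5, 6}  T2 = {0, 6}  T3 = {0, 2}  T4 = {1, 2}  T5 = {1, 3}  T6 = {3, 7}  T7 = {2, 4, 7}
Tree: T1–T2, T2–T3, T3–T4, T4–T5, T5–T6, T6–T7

No — bags containing vertex 2 are not connected in the tree.

A tree decomposition must satisfy three properties: every vertex lies in some bag; for every edge, both endpoints lie together in some bag; and for every vertex, the bags containing it form a connected subtree. Here bags containing vertex 2 are not connected in the tree, so the decomposition is invalid.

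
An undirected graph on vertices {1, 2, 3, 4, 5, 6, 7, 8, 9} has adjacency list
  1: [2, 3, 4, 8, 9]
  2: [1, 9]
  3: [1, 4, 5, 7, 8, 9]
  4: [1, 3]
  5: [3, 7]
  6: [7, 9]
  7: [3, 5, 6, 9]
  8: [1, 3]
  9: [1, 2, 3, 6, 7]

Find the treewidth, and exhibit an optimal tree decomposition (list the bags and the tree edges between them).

Each bag holds 3 vertices, so the decomposition has width 2, which upper-bounds the treewidth. Conversely, {1, 2, 9} is a clique of size 3, and the vertices of any clique must share a bag in every tree decomposition; so some bag has ≥ 3 vertices and tw(G) ≥ 2. The upper and lower bounds meet at 2, so that is the treewidth.

Treewidth 2.
One optimal decomposition is:
Bags: B1 = {6, 7, 9}  B2 = {3, 7, 9}  B3 = {1, 3, 9}  B4 = {1, 3, 4}  B5 = {1, 3, 8}  B6 = {3, 5, 7}  B7 = {1, 2, 9}
Tree: B1–B2, B2–B3, B3–B4, B3–B5, B2–B6, B3–B7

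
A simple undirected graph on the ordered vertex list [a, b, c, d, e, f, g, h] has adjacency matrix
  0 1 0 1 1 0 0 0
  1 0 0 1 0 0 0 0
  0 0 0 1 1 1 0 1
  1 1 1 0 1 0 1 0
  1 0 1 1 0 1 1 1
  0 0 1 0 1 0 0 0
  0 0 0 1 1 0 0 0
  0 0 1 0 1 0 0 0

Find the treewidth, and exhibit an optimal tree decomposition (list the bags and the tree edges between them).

Treewidth 2.
Bags: B1 = {c, d, e}  B2 = {c, e, h}  B3 = {a, d, e}  B4 = {d, e, g}  B5 = {c, e, f}  B6 = {a, b, d}
Tree: B1–B2, B1–B3, B1–B4, B1–B5, B3–B6

Each bag holds 3 vertices, so the decomposition has width 2, which upper-bounds the treewidth. On the other hand G contains the 3-clique {d, e, g}. A clique must lie in a single bag of any decomposition, so no decomposition can have width below 2. Therefore the treewidth is 2.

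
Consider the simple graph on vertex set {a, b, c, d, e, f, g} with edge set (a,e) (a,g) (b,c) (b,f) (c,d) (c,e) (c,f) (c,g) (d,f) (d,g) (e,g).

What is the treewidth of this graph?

A width-2 tree decomposition is:
Bags: B1 = {a, e, g}  B2 = {c, e, g}  B3 = {c, d, g}  B4 = {c, d, f}  B5 = {b, c, f}
Tree: B1–B2, B2–B3, B3–B4, B4–B5
The largest bag has 3 vertices, giving width 2; this decomposition certifies tw(G) ≤ 2. On the other hand G contains the 3-clique {c, d, g}. A clique must lie in a single bag of any decomposition, so no decomposition can have width below 2. Hence tw(G) = 2 exactly.

2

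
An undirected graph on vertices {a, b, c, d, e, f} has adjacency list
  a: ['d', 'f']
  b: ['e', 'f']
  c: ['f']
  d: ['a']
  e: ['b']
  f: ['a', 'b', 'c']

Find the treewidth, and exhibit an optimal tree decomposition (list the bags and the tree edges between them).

Treewidth 1.
One such decomposition:
Bags: B1 = {a, d}  B2 = {a, f}  B3 = {b, f}  B4 = {c, f}  B5 = {b, e}
Tree: B1–B2, B2–B3, B3–B4, B3–B5

Each bag holds 2 vertices, so the decomposition has width 1, which upper-bounds the treewidth. Since G has at least one edge (e.g. d–a), it is not an edgeless graph, so tw(G) ≥ 1. Combining the bounds, tw(G) = 1.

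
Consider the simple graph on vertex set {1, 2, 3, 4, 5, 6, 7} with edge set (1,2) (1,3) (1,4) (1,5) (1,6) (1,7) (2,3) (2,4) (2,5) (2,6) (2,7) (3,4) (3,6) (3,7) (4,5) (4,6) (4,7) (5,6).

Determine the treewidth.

4

A width-4 tree decomposition is:
Bags: B1 = {1, 2, 3, 4, 6}  B2 = {1, 2, 3, 4, 7}  B3 = {1, 2, 4, 5, 6}
Tree: B1–B2, B1–B3
Each bag holds 5 vertices, so the decomposition has width 4, which upper-bounds the treewidth. For the lower bound, the 5 vertices {1, 2, 3, 4, 6} are pairwise adjacent, and any tree decomposition puts a clique entirely inside one bag — forcing width ≥ 4. Combining the bounds, tw(G) = 4.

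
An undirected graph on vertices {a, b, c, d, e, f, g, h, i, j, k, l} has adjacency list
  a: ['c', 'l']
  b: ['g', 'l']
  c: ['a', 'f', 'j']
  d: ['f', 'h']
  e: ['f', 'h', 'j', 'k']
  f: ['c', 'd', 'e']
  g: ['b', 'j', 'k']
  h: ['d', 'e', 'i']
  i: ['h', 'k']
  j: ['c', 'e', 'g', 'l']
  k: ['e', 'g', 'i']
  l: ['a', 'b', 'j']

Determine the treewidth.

A width-3 tree decomposition is:
Bags: B1 = {d, f, h, i}  B2 = {e, f, h, i}  B3 = {e, f, i, k}  B4 = {c, e, f, k}  B5 = {c, e, j, k}  B6 = {c, g, j, k}  B7 = {a, c, g, j}  B8 = {a, g, j, l}  B9 = {a, b, g, l}
Tree: B1–B2, B2–B3, B3–B4, B4–B5, B5–B6, B6–B7, B7–B8, B8–B9
Every bag has size at most 4, so the width is 4 − 1 = 3 and tw(G) ≤ 3. For the lower bound: the 4 vertex sets {d,h,i}, {f}, {e}, {c,g,j,k} are disjoint, each induces a connected subgraph, and every pair is joined by at least one edge of G. Contracting each set to a single vertex therefore yields K_{4} as a minor, and since treewidth is minor-monotone, tw(G) ≥ tw(K_{4}) = 3. Hence tw(G) = 3 exactly.

3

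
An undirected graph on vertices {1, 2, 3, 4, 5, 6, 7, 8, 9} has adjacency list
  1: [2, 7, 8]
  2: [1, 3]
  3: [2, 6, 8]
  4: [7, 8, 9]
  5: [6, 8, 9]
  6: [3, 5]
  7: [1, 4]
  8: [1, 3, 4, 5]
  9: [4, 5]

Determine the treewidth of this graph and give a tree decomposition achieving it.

Each bag holds 4 vertices, so the decomposition has width 3, which upper-bounds the treewidth. For the lower bound: the 4 vertex sets {5,6,9}, {4}, {8}, {1,2,3,7} are disjoint, each induces a connected subgraph, and every pair is joined by at least one edge of G. Contracting each set to a single vertex therefore yields K_{4} as a minor, and since treewidth is minor-monotone, tw(G) ≥ tw(K_{4}) = 3. The upper and lower bounds meet at 3, so that is the treewidth.

Treewidth 3.
One such decomposition:
Bags: B1 = {4, 5, 6, 9}  B2 = {4, 5, 6, 8}  B3 = {3, 4, 6, 8}  B4 = {3, 4, 7, 8}  B5 = {1, 3, 7, 8}  B6 = {1, 2, 3, 7}
Tree: B1–B2, B2–B3, B3–B4, B4–B5, B5–B6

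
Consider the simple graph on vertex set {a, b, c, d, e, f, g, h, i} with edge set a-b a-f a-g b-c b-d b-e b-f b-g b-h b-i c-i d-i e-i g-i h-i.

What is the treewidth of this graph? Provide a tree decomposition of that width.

Treewidth 2.
Bags: B1 = {b, h, i}  B2 = {b, g, i}  B3 = {a, b, g}  B4 = {b, e, i}  B5 = {a, b, f}  B6 = {b, c, i}  B7 = {b, d, i}
Tree: B1–B2, B2–B3, B2–B4, B3–B5, B4–B6, B2–B7

The largest bag has 3 vertices, giving width 2; this decomposition certifies tw(G) ≤ 2. For the lower bound, the 3 vertices {a, b, g} are pairwise adjacent, and any tree decomposition puts a clique entirely inside one bag — forcing width ≥ 2. The upper and lower bounds meet at 2, so that is the treewidth.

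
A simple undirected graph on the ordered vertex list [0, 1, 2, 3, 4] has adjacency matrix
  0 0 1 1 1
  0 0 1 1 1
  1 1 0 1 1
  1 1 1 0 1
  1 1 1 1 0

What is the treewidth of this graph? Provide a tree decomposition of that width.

Treewidth 3.
One such decomposition:
Bags: B1 = {0, 2, 3, 4}  B2 = {1, 2, 3, 4}
Tree: B1–B2

Each bag holds 4 vertices, so the decomposition has width 3, which upper-bounds the treewidth. Conversely, {0, 2, 3, 4} is a clique of size 4, and the vertices of any clique must share a bag in every tree decomposition; so some bag has ≥ 4 vertices and tw(G) ≥ 3. Therefore the treewidth is 3.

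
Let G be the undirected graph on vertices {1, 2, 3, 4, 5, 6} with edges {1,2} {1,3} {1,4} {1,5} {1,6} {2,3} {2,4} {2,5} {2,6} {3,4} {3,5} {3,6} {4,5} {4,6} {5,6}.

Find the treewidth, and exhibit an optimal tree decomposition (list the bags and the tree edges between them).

Treewidth 5.
One optimal decomposition is:
Bags: B1 = {1, 2, 3, 4, 5, 6}
Tree: (single bag)

With just one bag of size 6, the width is 6 − 1 = 5, so tw(G) ≤ 5. Conversely, {1, 2, 3, 4, 5, 6} is a clique of size 6, and the vertices of any clique must share a bag in every tree decomposition; so some bag has ≥ 6 vertices and tw(G) ≥ 5. The upper and lower bounds meet at 5, so that is the treewidth.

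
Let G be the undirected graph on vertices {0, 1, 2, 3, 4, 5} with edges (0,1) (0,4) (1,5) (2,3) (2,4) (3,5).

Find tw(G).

2

A width-2 tree decomposition is:
Bags: B1 = {0, 2, 4}  B2 = {0, 1, 2}  B3 = {1, 2, 5}  B4 = {2, 3, 5}
Tree: B1–B2, B2–B3, B3–B4
Every bag has size at most 3, so the width is 3 − 1 = 2 and tw(G) ≤ 2. For the lower bound, G contains the cycle 2–4–0–1–5–3–2, so G is not a forest; only forests have treewidth ≤ 1, hence tw(G) ≥ 2. The upper and lower bounds meet at 2, so that is the treewidth.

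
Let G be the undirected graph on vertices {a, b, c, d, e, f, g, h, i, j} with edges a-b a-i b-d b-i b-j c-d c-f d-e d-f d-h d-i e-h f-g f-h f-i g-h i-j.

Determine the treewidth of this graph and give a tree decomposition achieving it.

The largest bag has 3 vertices, giving width 2; this decomposition certifies tw(G) ≤ 2. On the other hand G contains the 3-clique {d, e, h}. A clique must lie in a single bag of any decomposition, so no decomposition can have width below 2. Therefore the treewidth is 2.

Treewidth 2.
Bags: B1 = {f, g, h}  B2 = {d, f, h}  B3 = {d, f, i}  B4 = {b, d, i}  B5 = {a, b, i}  B6 = {c, d, f}  B7 = {d, e, h}  B8 = {b, i, j}
Tree: B1–B2, B2–B3, B3–B4, B4–B5, B3–B6, B2–B7, B5–B8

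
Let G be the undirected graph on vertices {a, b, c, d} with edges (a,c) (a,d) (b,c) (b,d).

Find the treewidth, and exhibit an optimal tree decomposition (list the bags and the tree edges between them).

The largest bag has 3 vertices, giving width 2; this decomposition certifies tw(G) ≤ 2. For the lower bound, G contains the cycle a–d–b–c–a, so G is not a forest; only forests have treewidth ≤ 1, hence tw(G) ≥ 2. Therefore the treewidth is 2.

Treewidth 2.
One such decomposition:
Bags: B1 = {a, b, d}  B2 = {a, b, c}
Tree: B1–B2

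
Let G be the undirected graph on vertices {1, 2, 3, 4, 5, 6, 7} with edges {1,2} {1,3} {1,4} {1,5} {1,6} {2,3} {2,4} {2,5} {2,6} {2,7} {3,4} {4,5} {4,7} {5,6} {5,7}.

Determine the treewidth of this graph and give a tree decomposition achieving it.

Treewidth 3.
One optimal decomposition is:
Bags: B1 = {1, 2, 4, 5}  B2 = {1, 2, 3, 4}  B3 = {2, 4, 5, 7}  B4 = {1, 2, 5, 6}
Tree: B1–B2, B1–B3, B1–B4

The largest bag has 4 vertices, giving width 3; this decomposition certifies tw(G) ≤ 3. Conversely, {1, 2, 3, 4} is a clique of size 4, and the vertices of any clique must share a bag in every tree decomposition; so some bag has ≥ 4 vertices and tw(G) ≥ 3. The upper and lower bounds meet at 3, so that is the treewidth.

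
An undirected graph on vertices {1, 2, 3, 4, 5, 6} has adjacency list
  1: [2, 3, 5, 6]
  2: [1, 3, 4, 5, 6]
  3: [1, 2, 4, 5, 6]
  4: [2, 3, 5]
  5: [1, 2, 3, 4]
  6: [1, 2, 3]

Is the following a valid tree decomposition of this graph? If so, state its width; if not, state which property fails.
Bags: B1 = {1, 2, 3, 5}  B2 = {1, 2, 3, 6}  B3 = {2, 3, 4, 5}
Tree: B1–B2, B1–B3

Yes; width 3.

Vertex coverage: the bags together contain {1, 2, 3, 4, 5, 6}, the full vertex set. Edge coverage: each edge of G has both endpoints in at least one bag. Running intersection: for every vertex, the bags containing it form a connected subtree. All three properties hold, so this is a valid tree decomposition of width max|bag| − 1 = 3, and hence tw(G) ≤ 3.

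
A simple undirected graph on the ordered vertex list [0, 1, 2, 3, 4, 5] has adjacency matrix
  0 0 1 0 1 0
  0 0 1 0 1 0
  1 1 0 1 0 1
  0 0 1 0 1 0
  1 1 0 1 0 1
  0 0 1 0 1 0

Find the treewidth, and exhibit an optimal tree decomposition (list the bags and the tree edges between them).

Every bag has size at most 3, so the width is 3 − 1 = 2 and tw(G) ≤ 2. Since 2–5–4–3–2 is a cycle in G, G is not acyclic. Forests are exactly the graphs of treewidth ≤ 1, so tw(G) ≥ 2. The upper and lower bounds meet at 2, so that is the treewidth.

Treewidth 2.
One optimal decomposition is:
Bags: B1 = {2, 4, 5}  B2 = {2, 3, 4}  B3 = {0, 2, 4}  B4 = {1, 2, 4}
Tree: B1–B2, B2–B3, B3–B4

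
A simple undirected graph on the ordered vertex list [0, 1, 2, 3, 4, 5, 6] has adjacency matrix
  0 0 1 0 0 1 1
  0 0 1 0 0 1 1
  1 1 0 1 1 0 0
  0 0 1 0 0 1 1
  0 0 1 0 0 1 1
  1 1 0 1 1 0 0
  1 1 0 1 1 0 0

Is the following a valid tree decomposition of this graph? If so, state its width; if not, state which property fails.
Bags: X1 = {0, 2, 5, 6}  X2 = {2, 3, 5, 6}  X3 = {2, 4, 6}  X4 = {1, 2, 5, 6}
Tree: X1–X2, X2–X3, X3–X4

A tree decomposition must satisfy three properties: every vertex lies in some bag; for every edge, both endpoints lie together in some bag; and for every vertex, the bags containing it form a connected subtree. Here edge (5,4) lies in no bag, so the decomposition is invalid.

No — edge (5,4) lies in no bag.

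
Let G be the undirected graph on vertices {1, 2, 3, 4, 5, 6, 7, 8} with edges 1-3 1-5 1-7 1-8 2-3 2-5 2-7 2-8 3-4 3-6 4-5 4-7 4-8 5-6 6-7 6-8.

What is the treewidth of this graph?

4

A width-4 tree decomposition is:
Bags: B1 = {1, 3, 5, 7, 8}  B2 = {3, 4, 5, 7, 8}  B3 = {3, 5, 6, 7, 8}  B4 = {2, 3, 5, 7, 8}
Tree: B1–B2, B2–B3, B3–B4
Each bag holds 5 vertices, so the decomposition has width 4, which upper-bounds the treewidth. For the lower bound: the 5 vertex sets {1,5}, {3,4}, {6,7}, {8}, {2} are disjoint, each induces a connected subgraph, and every pair is joined by at least one edge of G. Contracting each set to a single vertex therefore yields K_{5} as a minor, and since treewidth is minor-monotone, tw(G) ≥ tw(K_{5}) = 4. Hence tw(G) = 4 exactly.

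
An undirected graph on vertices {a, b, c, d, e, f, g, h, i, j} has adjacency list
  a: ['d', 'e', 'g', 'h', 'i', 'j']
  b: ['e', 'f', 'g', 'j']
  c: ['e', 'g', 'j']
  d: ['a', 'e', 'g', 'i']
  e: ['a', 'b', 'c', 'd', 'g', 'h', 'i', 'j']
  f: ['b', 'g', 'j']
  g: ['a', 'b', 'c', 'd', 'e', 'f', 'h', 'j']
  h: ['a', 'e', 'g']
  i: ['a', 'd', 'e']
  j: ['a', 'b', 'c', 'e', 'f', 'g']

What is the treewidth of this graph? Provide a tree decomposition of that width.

Treewidth 3.
Bags: B1 = {b, e, g, j}  B2 = {a, e, g, j}  B3 = {a, d, e, g}  B4 = {a, e, g, h}  B5 = {c, e, g, j}  B6 = {a, d, e, i}  B7 = {b, f, g, j}
Tree: B1–B2, B2–B3, B3–B4, B1–B5, B3–B6, B1–B7

Each bag holds 4 vertices, so the decomposition has width 3, which upper-bounds the treewidth. On the other hand G contains the 4-clique {c, e, g, j}. A clique must lie in a single bag of any decomposition, so no decomposition can have width below 3. The upper and lower bounds meet at 3, so that is the treewidth.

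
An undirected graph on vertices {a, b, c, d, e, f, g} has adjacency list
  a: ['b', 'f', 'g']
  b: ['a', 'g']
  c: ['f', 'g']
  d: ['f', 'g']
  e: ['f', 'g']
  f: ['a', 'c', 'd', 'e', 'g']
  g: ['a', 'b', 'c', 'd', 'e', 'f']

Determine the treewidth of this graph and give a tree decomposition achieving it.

Treewidth 2.
One such decomposition:
Bags: B1 = {c, f, g}  B2 = {e, f, g}  B3 = {a, f, g}  B4 = {a, b, g}  B5 = {d, f, g}
Tree: B1–B2, B2–B3, B3–B4, B2–B5

The largest bag has 3 vertices, giving width 2; this decomposition certifies tw(G) ≤ 2. Conversely, {d, f, g} is a clique of size 3, and the vertices of any clique must share a bag in every tree decomposition; so some bag has ≥ 3 vertices and tw(G) ≥ 2. Combining the bounds, tw(G) = 2.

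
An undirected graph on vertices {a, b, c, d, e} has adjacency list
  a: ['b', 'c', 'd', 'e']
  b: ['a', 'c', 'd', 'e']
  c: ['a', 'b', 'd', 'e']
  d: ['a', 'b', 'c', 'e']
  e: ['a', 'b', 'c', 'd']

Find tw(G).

A width-4 tree decomposition is:
Bags: B1 = {a, b, c, d, e}
Tree: (single bag)
With just one bag of size 5, the width is 5 − 1 = 4, so tw(G) ≤ 4. On the other hand G contains the 5-clique {a, b, c, d, e}. A clique must lie in a single bag of any decomposition, so no decomposition can have width below 4. Hence tw(G) = 4 exactly.

4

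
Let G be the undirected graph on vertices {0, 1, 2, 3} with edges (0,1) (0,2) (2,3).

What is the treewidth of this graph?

A width-1 tree decomposition is:
Bags: B1 = {0, 1}  B2 = {0, 2}  B3 = {2, 3}
Tree: B1–B2, B2–B3
Each bag holds 2 vertices, so the decomposition has width 1, which upper-bounds the treewidth. Any graph with an edge has treewidth ≥ 1, and G has the edge 1–0. Therefore the treewidth is 1.

1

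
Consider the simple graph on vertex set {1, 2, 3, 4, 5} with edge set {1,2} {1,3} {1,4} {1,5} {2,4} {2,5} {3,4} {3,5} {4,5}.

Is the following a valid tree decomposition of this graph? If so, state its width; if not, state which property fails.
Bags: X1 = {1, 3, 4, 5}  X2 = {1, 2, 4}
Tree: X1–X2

A tree decomposition must satisfy three properties: every vertex lies in some bag; for every edge, both endpoints lie together in some bag; and for every vertex, the bags containing it form a connected subtree. Here edge (5,2) lies in no bag, so the decomposition is invalid.

No — edge (5,2) lies in no bag.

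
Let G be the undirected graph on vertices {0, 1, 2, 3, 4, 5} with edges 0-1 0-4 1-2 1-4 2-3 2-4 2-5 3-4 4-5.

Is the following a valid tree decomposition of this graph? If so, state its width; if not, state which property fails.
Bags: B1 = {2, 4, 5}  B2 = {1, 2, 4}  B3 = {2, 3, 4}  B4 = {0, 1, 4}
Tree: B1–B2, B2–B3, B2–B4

Yes; width 2.

Checking the three conditions: (i) the bags cover all of {0, 1, 2, 3, 4, 5}; (ii) for each edge, some bag contains both endpoints; (iii) the bags containing any fixed vertex form a subtree. All hold, so the decomposition is valid with width 3 − 1 = 2.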